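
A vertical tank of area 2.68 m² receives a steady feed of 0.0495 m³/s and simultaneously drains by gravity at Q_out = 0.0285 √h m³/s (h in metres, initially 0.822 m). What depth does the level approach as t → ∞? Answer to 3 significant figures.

Level balance: A dh/dt = 0.0495 − 0.0285 √h. Setting dh/dt = 0:
Q_in = 0.0285 √h_ss ⇒ √h_ss = 0.0495/0.0285 = 1.7368.
h_ss = 1.7368² = 3.0166 m. (Since h₀ = 0.822 m < h_ss, the level will rise toward this value.)

3.02 m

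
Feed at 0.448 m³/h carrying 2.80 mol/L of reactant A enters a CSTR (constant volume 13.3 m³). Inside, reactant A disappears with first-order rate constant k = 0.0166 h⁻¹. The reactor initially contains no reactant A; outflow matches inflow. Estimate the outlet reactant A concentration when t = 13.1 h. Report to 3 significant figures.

0.905 mol/L

Accumulation = in − out − consumed: V dC/dt = Q C_in − Q C − k V C.
This is linear with rate a = Q/V + k = 0.050284 h⁻¹.
C_ss = Q C_in/(Q + kV) = 1.8757 mol/L; C(t) = C_ss + (C₀ − C_ss) e^(−a t).
C(13.1) = 1.8757 + (-1.8757)·e^(−0.050284·13.1) = 1.8757 + (-1.8757)·0.51751 = 0.90498 mol/L.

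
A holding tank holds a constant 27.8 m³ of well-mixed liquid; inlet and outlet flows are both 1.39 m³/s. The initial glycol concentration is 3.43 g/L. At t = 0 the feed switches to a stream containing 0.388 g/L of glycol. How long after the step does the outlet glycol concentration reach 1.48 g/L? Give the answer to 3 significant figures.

20.5 s

Species balance: V dC/dt = Q(C_in − C) ⇒ τ = V/Q = 20.000 s.
C(t) = C_in + (C₀ − C_in) e^(−t/τ). Set C = 1.48 and solve for t:
e^(−t/τ) = (C − C_in)/(C₀ − C_in) = (1.48 − 0.388)/(3.43 − 0.388) = 0.35897
t = −τ ln(…) = 20.000 × 1.0245 = 20.490 s.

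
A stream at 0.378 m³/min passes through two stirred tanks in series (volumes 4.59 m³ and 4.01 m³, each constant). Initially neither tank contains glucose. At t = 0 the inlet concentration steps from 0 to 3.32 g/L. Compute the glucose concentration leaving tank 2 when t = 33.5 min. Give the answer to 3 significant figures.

Species balance on tank i: dCᵢ/dt = (Cᵢ₋₁ − Cᵢ)/τᵢ with τᵢ = Vᵢ/Q.
τ₁ = 4.59/0.378 = 12.143 min; τ₂ = 4.01/0.378 = 10.608 min.
Tank 1: C₁ = C_in(1 − e^(−t/τ₁)). Tank 2 (τ₁ ≠ τ₂): C₂ = C_in[1 − (τ₁ e^(−t/τ₁) − τ₂ e^(−t/τ₂))/(τ₁ − τ₂)].
At t = 33.5: e^(−t/τ₁) = 0.063366, e^(−t/τ₂) = 0.042517.
C₂ = 3.32·[1 − (12.143·0.063366 − 10.608·0.042517)/(1.5344)] = 3.32·0.79248 = 2.6311 g/L.

2.63 g/L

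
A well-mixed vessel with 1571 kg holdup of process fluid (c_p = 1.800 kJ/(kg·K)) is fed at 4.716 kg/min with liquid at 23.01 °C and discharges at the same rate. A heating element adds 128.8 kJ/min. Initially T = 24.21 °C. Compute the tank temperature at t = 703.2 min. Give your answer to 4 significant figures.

Unsteady energy balance on the tank contents: M c_p dT/dt = ṁ c_p (T_in − T) + 128.8.
τ = M/ṁ = 333.121 min; T_ss = T_in + Q̇/(ṁ c_p) = 23.01 + 128.8/(4.716·1.800) = 38.1829 °C.
Solution: T(t) = T_ss + (T₀ − T_ss) e^(−t/τ).
T(703.2) = 38.1829 + (-13.9729)·e^(−703.2/333.121) = 38.1829 + (-13.9729)·0.121124 = 36.4905 °C.

36.49 °C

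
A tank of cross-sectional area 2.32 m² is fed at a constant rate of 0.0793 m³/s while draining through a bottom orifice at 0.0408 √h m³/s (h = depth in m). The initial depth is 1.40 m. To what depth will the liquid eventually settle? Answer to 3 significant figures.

3.78 m

Unsteady balance on liquid volume: A dh/dt = Q_in − 0.0408 √h. At steady state dh/dt = 0:
Q_in = 0.0408 √h_ss ⇒ √h_ss = 0.0793/0.0408 = 1.9436.
h_ss = 1.9436² = 3.7777 m. (Since h₀ = 1.40 m < h_ss, the level will rise toward this value.)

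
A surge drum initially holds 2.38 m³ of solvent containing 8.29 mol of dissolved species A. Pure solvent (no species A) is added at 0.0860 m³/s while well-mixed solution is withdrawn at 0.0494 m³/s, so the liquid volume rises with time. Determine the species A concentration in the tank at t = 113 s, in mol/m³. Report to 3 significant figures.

0.327 mol/m³

Let m(t) be the amount of species A. Volume: V(t) = V₀ + (Q_in − Q_out) t = 2.38 + 0.036600 t; V(113) = 6.5158 m³.
Species balance (pure solvent in): dm/dt = −Q_out · m/V(t).
dm/m = −Q_out dt/(V₀ + 0.036600 t); integrating gives ln(m/m₀) = −(Q_out/(Q_in−Q_out)) ln(V/V₀).
m = m₀ (V₀/V)^(Q_out/(Q_in−Q_out)) = 8.29 × (2.38/6.5158)^(1.3497) = 2.1291 mol.
C = m/V = 2.1291/6.5158 = 0.32676 mol/m³.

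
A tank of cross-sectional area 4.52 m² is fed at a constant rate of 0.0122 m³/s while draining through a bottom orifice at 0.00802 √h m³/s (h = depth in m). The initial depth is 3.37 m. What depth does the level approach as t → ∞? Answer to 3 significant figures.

2.31 m

Level balance: A dh/dt = 0.0122 − 0.00802 √h. Setting dh/dt = 0:
Q_in = 0.00802 √h_ss ⇒ √h_ss = 0.0122/0.00802 = 1.5212.
h_ss = 1.5212² = 2.3140 m. (Since h₀ = 3.37 m > h_ss, the level will fall toward this value.)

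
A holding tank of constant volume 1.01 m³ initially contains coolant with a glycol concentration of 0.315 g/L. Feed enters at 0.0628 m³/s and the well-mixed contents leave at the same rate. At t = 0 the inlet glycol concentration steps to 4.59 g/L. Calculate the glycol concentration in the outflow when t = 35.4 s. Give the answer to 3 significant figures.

Species balance on the tank: V dC/dt = Q(C_in − C).
Rewrite as dC/dt + C/τ = C_in/τ, τ = V/Q = 16.083 s.
Solution: C(t) = C_in + (C₀ − C_in) e^(−t/τ).
C(35.4) = 4.59 + (0.315 − 4.59)·e^(−35.4/16.083) = 4.59 + (-4.2750)·0.11068 = 4.1168 g/L.

4.12 g/L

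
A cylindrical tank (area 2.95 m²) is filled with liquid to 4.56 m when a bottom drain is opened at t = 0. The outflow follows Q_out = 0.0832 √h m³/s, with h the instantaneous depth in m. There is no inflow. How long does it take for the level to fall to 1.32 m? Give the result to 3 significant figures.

A dh/dt = −Q_out = −0.0832 √h.
This is separable: 2 d(√h)/dt = −0.0832/A, so √h = √h₀ − (0.0832/(2A)) t.
t = 2A(√h₀ − √h)/0.0832 = 2·2.95·(√4.56 − √1.32)/0.0832
  = 5.9000 × (2.1354 − 1.1489) / 0.0832 = 69.956 s.

70.0 s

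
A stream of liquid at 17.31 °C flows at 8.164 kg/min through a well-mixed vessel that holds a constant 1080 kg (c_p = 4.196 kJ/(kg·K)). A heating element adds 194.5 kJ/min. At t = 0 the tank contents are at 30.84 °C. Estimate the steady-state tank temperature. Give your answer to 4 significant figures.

Unsteady energy balance on the tank contents: M c_p dT/dt = ṁ c_p (T_in − T) + 194.5.
At steady state dT/dt = 0 ⇒ T_ss = T_in + Q̇/(ṁ c_p) = 17.31 + 194.5/(8.164·4.196) = 22.9878 °C.

22.99 °C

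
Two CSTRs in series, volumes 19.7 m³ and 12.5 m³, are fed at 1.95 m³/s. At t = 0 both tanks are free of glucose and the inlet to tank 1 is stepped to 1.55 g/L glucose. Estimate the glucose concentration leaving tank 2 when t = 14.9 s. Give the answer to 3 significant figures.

0.843 g/L

Each tank obeys Vᵢ dCᵢ/dt = Q(Cᵢ₋₁ − Cᵢ), so τᵢ = Vᵢ/Q.
τ₁ = 19.7/1.95 = 10.103 s; τ₂ = 12.5/1.95 = 6.4103 s.
Tank 1: C₁ = C_in(1 − e^(−t/τ₁)). Tank 2 (τ₁ ≠ τ₂): C₂ = C_in[1 − (τ₁ e^(−t/τ₁) − τ₂ e^(−t/τ₂))/(τ₁ − τ₂)].
At t = 14.9: e^(−t/τ₁) = 0.22881, e^(−t/τ₂) = 0.097842.
C₂ = 1.55·[1 − (10.103·0.22881 − 6.4103·0.097842)/(3.6923)] = 1.55·0.54382 = 0.84292 g/L.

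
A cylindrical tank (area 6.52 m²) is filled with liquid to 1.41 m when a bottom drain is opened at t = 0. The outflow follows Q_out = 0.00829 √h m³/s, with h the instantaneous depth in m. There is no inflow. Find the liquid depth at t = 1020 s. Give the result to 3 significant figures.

0.291 m

With no inflow, A dh/dt = −0.00829 √h.
This is separable: 2 d(√h)/dt = −0.00829/A, so √h = √h₀ − (0.00829/(2A)) t.
√h = √1.41 − 0.00829·1020/(2·6.52) = 1.1874 − 0.64845 = 0.53898.
h = 0.53898² = 0.29050 m.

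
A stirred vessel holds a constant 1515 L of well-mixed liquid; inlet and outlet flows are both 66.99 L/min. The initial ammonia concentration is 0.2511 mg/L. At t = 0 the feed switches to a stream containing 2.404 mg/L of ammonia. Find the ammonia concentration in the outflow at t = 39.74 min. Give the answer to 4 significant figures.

Transient balance on the dissolved component: V dC/dt = Q(C_in − C).
So dC/dt = (C_in − C)/τ with τ = V/Q = 1515/66.99 = 22.6153 min.
Solution: C(t) = C_in + (C₀ − C_in) e^(−t/τ).
C(39.74) = 2.404 + (0.2511 − 2.404)·e^(−39.74/22.6153) = 2.404 + (-2.15290)·0.172524 = 2.03257 mg/L.

2.033 mg/L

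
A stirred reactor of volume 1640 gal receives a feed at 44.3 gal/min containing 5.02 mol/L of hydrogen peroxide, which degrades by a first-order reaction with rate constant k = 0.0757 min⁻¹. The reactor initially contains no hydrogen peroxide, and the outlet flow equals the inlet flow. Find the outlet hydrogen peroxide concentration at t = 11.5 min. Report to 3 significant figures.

Species balance: V dC/dt = Q C_in − Q C − k V C.
This is linear with rate a = Q/V + k = 0.10271 min⁻¹.
C_ss = Q C_in/(Q + kV) = 1.3202 mol/L; C(t) = C_ss + (C₀ − C_ss) e^(−a t).
C(11.5) = 1.3202 + (-1.3202)·e^(−0.10271·11.5) = 1.3202 + (-1.3202)·0.30691 = 0.91502 mol/L.

0.915 mol/L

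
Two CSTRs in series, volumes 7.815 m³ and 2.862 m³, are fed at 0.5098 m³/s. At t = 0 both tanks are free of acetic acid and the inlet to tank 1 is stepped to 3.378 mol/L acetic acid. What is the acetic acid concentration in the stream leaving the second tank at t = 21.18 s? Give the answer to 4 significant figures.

Each tank obeys Vᵢ dCᵢ/dt = Q(Cᵢ₋₁ − Cᵢ), so τᵢ = Vᵢ/Q.
τ₁ = 7.815/0.5098 = 15.3295 s; τ₂ = 2.862/0.5098 = 5.61397 s.
Tank 1: C₁ = C_in(1 − e^(−t/τ₁)). Tank 2 (τ₁ ≠ τ₂): C₂ = C_in[1 − (τ₁ e^(−t/τ₁) − τ₂ e^(−t/τ₂))/(τ₁ − τ₂)].
At t = 21.18: e^(−t/τ₁) = 0.251165, e^(−t/τ₂) = 0.0229891.
C₂ = 3.378·[1 − (15.3295·0.251165 − 5.61397·0.0229891)/(9.71557)] = 3.378·0.616988 = 2.08419 mol/L.

2.084 mol/L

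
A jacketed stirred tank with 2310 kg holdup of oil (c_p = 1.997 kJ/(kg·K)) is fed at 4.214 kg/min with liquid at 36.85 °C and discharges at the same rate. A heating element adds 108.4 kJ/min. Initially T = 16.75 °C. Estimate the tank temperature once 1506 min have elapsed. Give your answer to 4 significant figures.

M c_p dT/dt = ṁ c_p (T_in − T) + Q̇.
Rearrange: dT/dt = (T_ss − T)/τ with τ = M/ṁ = 548.173 min and T_ss = T_in + Q̇/(ṁ c_p) = 49.7312 °C.
Integrating: T(t) = T_ss + (T₀ − T_ss) e^(−t/τ).
T(1506) = 49.7312 + (-32.9812)·e^(−1506/548.173) = 49.7312 + (-32.9812)·0.0641001 = 47.6171 °C.

47.62 °C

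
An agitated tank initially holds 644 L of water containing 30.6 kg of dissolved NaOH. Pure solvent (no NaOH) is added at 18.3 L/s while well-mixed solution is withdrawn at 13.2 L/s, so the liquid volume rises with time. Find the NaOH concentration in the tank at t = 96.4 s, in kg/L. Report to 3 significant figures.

0.00621 kg/L

Total volume: dV/dt = Q_in − Q_out = 5.1000 L/s, so V(t) = 644 + 5.1000 t and V(96.4) = 1135.6 L.
Species balance (pure solvent in): dm/dt = −Q_out · m/V(t).
Separate: dm/m = −Q_out dt/V(t) ⇒ ln(m/m₀) = −(Q_out/(Q_in−Q_out)) ln(V/V₀).
m = m₀ (V₀/V)^(Q_out/(Q_in−Q_out)) = 30.6 × (644/1135.6)^(2.5882) = 7.0485 kg.
C = m/V = 7.0485/1135.6 = 0.0062066 kg/L.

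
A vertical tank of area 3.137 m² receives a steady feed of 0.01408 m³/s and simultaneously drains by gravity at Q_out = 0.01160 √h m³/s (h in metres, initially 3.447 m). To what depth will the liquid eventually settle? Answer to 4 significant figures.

1.473 m

Level balance: A dh/dt = 0.01408 − 0.01160 √h. Setting dh/dt = 0:
Q_in = 0.01160 √h_ss ⇒ √h_ss = 0.01408/0.01160 = 1.21379.
h_ss = 1.21379² = 1.47329 m. (Since h₀ = 3.447 m > h_ss, the level will fall toward this value.)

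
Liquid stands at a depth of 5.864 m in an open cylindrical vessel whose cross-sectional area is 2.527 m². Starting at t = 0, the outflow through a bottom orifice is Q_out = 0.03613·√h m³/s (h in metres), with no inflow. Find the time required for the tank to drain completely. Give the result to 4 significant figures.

338.7 s

With no inflow, A dh/dt = −0.03613 √h.
∫ h^(−1/2) dh = −(0.03613/A) ∫ dt, giving 2√h = 2√h₀ − (0.03613/A) t.
Tank is empty when √h = 0: t_empty = 2A√h₀/0.03613.
t_empty = 2·2.527·√5.864/0.03613 = 5.05400·2.42157/0.03613 = 338.738 s.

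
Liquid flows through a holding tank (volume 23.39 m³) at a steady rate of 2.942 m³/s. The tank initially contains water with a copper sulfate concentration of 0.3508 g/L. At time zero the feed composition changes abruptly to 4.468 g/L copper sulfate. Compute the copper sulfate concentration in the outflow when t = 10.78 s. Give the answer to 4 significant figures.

3.407 g/L

Mass balance on the solute (V constant): V dC/dt = Q(C_in − C).
Time constant τ = V/Q = 23.39/2.942 = 7.95037 s.
This is linear first-order; C(t) = C_in + (C₀ − C_in) e^(−t/τ).
C(10.78) = 4.468 + (0.3508 − 4.468)·e^(−10.78/7.95037) = 4.468 + (-4.11720)·0.257712 = 3.40695 g/L.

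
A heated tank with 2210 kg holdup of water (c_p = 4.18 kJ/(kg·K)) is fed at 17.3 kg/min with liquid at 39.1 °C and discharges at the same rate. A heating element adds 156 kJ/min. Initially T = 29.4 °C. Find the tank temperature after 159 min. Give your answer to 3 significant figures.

37.8 °C

M c_p dT/dt = ṁ c_p (T_in − T) + Q̇.
Rearrange: dT/dt = (T_ss − T)/τ with τ = M/ṁ = 127.75 min and T_ss = T_in + Q̇/(ṁ c_p) = 41.257 °C.
Solution: T(t) = T_ss + (T₀ − T_ss) e^(−t/τ).
T(159) = 41.257 + (-11.857)·e^(−159/127.75) = 41.257 + (-11.857)·0.28804 = 37.842 °C.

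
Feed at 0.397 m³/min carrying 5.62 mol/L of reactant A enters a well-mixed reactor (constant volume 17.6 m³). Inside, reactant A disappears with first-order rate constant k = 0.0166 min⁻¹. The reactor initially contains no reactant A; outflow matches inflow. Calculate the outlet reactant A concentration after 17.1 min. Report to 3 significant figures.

Accumulation = in − out − consumed: V dC/dt = Q C_in − Q C − k V C.
This is linear with rate a = Q/V + k = 0.039157 min⁻¹.
C_ss = Q C_in/(Q + kV) = 3.2375 mol/L; C(t) = C_ss + (C₀ − C_ss) e^(−a t).
C(17.1) = 3.2375 + (-3.2375)·e^(−0.039157·17.1) = 3.2375 + (-3.2375)·0.51192 = 1.5801 mol/L.

1.58 mol/L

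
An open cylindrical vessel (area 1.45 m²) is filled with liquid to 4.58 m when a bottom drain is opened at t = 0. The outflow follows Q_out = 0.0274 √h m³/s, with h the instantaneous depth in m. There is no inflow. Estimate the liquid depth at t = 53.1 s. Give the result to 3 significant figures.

2.68 m

Unsteady balance on liquid volume: A dh/dt = −0.0274 √h.
Separate and integrate: 2(√h − √h₀) = −(0.0274/A) t.
√h = √4.58 − 0.0274·53.1/(2·1.45) = 2.1401 − 0.50170 = 1.6384.
h = 1.6384² = 2.6843 m.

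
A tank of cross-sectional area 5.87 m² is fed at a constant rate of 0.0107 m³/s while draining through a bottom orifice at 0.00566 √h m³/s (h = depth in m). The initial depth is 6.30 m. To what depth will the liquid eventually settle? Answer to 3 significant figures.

3.57 m

Volume balance on the tank: A dh/dt = Q_in − 0.00566 √h. At steady state dh/dt = 0:
Q_in = 0.00566 √h_ss ⇒ √h_ss = 0.0107/0.00566 = 1.8905.
h_ss = 1.8905² = 3.5738 m. (Since h₀ = 6.30 m > h_ss, the level will fall toward this value.)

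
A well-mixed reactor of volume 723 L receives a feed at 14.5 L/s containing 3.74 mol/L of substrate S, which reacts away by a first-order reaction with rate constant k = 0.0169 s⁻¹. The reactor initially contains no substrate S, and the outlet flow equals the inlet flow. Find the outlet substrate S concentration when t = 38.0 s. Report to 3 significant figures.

Species balance: V dC/dt = Q C_in − Q C − k V C.
This is linear with rate a = Q/V + k = 0.036955 s⁻¹.
C_ss = Q C_in/(Q + kV) = 2.0297 mol/L; C(t) = C_ss + (C₀ − C_ss) e^(−a t).
C(38.0) = 2.0297 + (-2.0297)·e^(−0.036955·38.0) = 2.0297 + (-2.0297)·0.24554 = 1.5313 mol/L.

1.53 mol/L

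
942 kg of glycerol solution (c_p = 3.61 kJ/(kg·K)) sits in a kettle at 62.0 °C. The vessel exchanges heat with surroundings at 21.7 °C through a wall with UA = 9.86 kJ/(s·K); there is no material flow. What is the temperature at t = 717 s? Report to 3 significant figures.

M c_p dT/dt = −UA(T − T_amb).
dT/dt = (T_ss − T)/τ with T_ss = T_amb = 21.700 °C, τ = M c_p/UA = 942·3.61/9.86 = 344.89 s.
This is linear first-order; T(t) = T_ss + (T₀ − T_ss) e^(−t/τ).
T(717) = 21.700 + (40.300)·0.12507 = 26.740 °C.

26.7 °C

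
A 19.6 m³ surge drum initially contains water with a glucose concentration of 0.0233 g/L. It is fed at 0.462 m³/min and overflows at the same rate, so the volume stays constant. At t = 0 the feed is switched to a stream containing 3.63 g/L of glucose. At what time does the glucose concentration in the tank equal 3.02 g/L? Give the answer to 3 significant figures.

Mass balance on the solute (V constant): V dC/dt = Q(C_in − C), so τ = V/Q = 42.424 min.
C(t) = C_in + (C₀ − C_in) e^(−t/τ). Set C = 3.02 and solve for t:
e^(−t/τ) = (C − C_in)/(C₀ − C_in) = (3.02 − 3.63)/(0.0233 − 3.63) = 0.16913
t = −τ ln(…) = 42.424 × 1.7771 = 75.392 min.

75.4 min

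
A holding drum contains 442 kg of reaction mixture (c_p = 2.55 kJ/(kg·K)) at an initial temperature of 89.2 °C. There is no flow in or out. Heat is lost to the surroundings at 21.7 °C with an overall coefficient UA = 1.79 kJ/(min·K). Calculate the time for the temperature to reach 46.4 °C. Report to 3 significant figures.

633 min

Lumped-capacitance energy balance: M c_p dT/dt = UA(T_amb − T).
τ = M c_p/UA = 629.66 min; T_ss = T_amb = 21.700 °C.
T(t) = T_ss + (T₀ − T_ss)e^(−t/τ); set T = 46.4:
t = −τ ln[(T − T_ss)/(T₀ − T_ss)] = −629.66 · ln(0.36593) = 633.02 min.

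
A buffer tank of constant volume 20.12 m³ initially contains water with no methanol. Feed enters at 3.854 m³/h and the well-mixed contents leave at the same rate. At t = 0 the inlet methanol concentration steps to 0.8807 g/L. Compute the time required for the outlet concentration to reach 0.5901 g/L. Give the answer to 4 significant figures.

5.788 h

Species balance: V dC/dt = Q(C_in − C) ⇒ τ = V/Q = 5.22055 h.
C(t) = C_in + (C₀ − C_in) e^(−t/τ). Set C = 0.5901 and solve for t:
e^(−t/τ) = (C − C_in)/(C₀ − C_in) = (0.5901 − 0.8807)/(0 − 0.8807) = 0.329965
t = −τ ln(…) = 5.22055 × 1.10877 = 5.78839 h.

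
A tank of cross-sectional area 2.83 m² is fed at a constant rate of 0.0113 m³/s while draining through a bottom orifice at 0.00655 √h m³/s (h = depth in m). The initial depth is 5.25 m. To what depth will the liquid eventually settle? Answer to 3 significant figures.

A dh/dt = Q_in − 0.00655 √h. Steady state requires inflow = outflow:
Q_in = 0.00655 √h_ss ⇒ √h_ss = 0.0113/0.00655 = 1.7252.
h_ss = 1.7252² = 2.9763 m. (Since h₀ = 5.25 m > h_ss, the level will fall toward this value.)

2.98 m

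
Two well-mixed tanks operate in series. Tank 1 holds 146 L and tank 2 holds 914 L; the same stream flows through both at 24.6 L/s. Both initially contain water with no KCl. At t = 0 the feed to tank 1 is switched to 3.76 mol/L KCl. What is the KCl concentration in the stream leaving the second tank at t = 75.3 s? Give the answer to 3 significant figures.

3.17 mol/L

Species balance on tank i: dCᵢ/dt = (Cᵢ₋₁ − Cᵢ)/τᵢ with τᵢ = Vᵢ/Q.
τ₁ = 146/24.6 = 5.9350 s; τ₂ = 914/24.6 = 37.154 s.
Solving the cascade with C₁(0)=C₂(0)=0 gives C₂(t) = C_in[1 − (τ₁ e^(−t/τ₁) − τ₂ e^(−t/τ₂))/(τ₁ − τ₂)].
At t = 75.3: e^(−t/τ₁) = 3.0894e-06, e^(−t/τ₂) = 0.13177.
C₂ = 3.76·[1 − (5.9350·3.0894e-06 − 37.154·0.13177)/(-31.220)] = 3.76·0.84318 = 3.1703 mol/L.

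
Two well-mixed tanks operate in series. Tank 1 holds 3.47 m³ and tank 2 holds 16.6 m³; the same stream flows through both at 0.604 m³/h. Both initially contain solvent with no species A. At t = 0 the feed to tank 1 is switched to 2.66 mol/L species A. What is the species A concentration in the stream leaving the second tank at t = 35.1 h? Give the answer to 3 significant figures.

1.72 mol/L

Species balance on tank i: dCᵢ/dt = (Cᵢ₋₁ − Cᵢ)/τᵢ with τᵢ = Vᵢ/Q.
τ₁ = 3.47/0.604 = 5.7450 h; τ₂ = 16.6/0.604 = 27.483 h.
Tank 1: C₁ = C_in(1 − e^(−t/τ₁)). Tank 2 (τ₁ ≠ τ₂): C₂ = C_in[1 − (τ₁ e^(−t/τ₁) − τ₂ e^(−t/τ₂))/(τ₁ − τ₂)].
At t = 35.1: e^(−t/τ₁) = 0.0022214, e^(−t/τ₂) = 0.27884.
C₂ = 2.66·[1 − (5.7450·0.0022214 − 27.483·0.27884)/(-21.738)] = 2.66·0.64806 = 1.7238 mol/L.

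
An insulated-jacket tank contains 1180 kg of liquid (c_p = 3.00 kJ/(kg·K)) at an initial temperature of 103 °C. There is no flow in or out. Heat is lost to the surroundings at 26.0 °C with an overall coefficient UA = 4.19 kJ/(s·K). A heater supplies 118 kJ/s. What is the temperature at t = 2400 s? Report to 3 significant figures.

57.0 °C

M c_p dT/dt = −UA(T − T_amb) + Q̇.
dT/dt = (T_ss − T)/τ with T_ss = T_amb + Q̇/UA = 26.0 + 118/4.19 = 54.162 °C, τ = M c_p/UA = 1180·3.00/4.19 = 844.87 s.
Integrating: T(t) = T_ss + (T₀ − T_ss) e^(−t/τ).
T(2400) = 54.162 + (48.838)·0.058386 = 57.014 °C.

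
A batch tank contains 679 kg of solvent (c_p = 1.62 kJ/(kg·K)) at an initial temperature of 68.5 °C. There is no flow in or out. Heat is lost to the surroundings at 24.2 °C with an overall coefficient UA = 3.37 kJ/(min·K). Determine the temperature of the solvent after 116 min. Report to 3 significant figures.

55.2 °C

M c_p dT/dt = −UA(T − T_amb).
dT/dt = (T_ss − T)/τ with T_ss = T_amb = 24.200 °C, τ = M c_p/UA = 679·1.62/3.37 = 326.40 min.
This is linear first-order; T(t) = T_ss + (T₀ − T_ss) e^(−t/τ).
T(116) = 24.200 + (44.300)·0.70090 = 55.250 °C.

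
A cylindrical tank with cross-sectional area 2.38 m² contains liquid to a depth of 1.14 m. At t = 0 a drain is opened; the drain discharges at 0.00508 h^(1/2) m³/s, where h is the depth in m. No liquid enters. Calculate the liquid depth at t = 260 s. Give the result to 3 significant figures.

A dh/dt = −Q_out = −0.00508 √h.
This is separable: 2 d(√h)/dt = −0.00508/A, so √h = √h₀ − (0.00508/(2A)) t.
√h = √1.14 − 0.00508·260/(2·2.38) = 1.0677 − 0.27748 = 0.79023.
h = 0.79023² = 0.62446 m.

0.624 m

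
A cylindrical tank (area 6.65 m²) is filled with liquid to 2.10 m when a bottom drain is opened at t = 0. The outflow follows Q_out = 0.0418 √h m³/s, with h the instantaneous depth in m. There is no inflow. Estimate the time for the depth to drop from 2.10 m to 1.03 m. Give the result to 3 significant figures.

138 s

With no inflow, A dh/dt = −0.0418 √h.
∫ h^(−1/2) dh = −(0.0418/A) ∫ dt, giving 2√h = 2√h₀ − (0.0418/A) t.
t = 2A(√h₀ − √h)/0.0418 = 2·6.65·(√2.10 − √1.03)/0.0418
  = 13.300 × (1.4491 − 1.0149) / 0.0418 = 138.17 s.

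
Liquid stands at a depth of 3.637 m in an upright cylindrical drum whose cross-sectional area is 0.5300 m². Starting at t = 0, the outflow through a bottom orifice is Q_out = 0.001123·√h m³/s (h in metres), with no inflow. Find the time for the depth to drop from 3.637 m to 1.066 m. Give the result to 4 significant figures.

825.6 s

With no inflow, A dh/dt = −0.001123 √h.
∫ h^(−1/2) dh = −(0.001123/A) ∫ dt, giving 2√h = 2√h₀ − (0.001123/A) t.
t = 2A(√h₀ − √h)/0.001123 = 2·0.5300·(√3.637 − √1.066)/0.001123
  = 1.06000 × (1.90709 − 1.03247) / 0.001123 = 825.553 s.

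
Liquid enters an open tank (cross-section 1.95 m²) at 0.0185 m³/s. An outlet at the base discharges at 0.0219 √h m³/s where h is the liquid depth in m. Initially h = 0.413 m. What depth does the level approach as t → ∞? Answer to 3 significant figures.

0.714 m

A dh/dt = Q_in − 0.0219 √h. Steady state requires inflow = outflow:
Q_in = 0.0219 √h_ss ⇒ √h_ss = 0.0185/0.0219 = 0.84475.
h_ss = 0.84475² = 0.71360 m. (Since h₀ = 0.413 m < h_ss, the level will rise toward this value.)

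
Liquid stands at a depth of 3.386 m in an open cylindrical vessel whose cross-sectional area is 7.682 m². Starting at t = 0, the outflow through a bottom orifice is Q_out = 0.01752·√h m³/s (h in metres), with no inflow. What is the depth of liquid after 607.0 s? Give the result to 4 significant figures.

1.318 m

A dh/dt = −Q_out = −0.01752 √h.
∫ h^(−1/2) dh = −(0.01752/A) ∫ dt, giving 2√h = 2√h₀ − (0.01752/A) t.
√h = √3.386 − 0.01752·607.0/(2·7.682) = 1.84011 − 0.692179 = 1.14793.
h = 1.14793² = 1.31774 m.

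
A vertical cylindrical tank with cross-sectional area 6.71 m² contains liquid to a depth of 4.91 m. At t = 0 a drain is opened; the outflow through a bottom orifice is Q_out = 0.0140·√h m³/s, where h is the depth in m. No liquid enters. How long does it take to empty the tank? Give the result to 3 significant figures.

2120 s

Volume balance on the tank: A dh/dt = −0.0140 √h.
Separate and integrate: 2(√h − √h₀) = −(0.0140/A) t.
Set h = 0: 2√h₀ = (0.0140/A) t_empty ⇒ t_empty = 2A√h₀/0.0140.
t_empty = 2·6.71·√4.91/0.0140 = 13.420·2.2159/0.0140 = 2124.1 s.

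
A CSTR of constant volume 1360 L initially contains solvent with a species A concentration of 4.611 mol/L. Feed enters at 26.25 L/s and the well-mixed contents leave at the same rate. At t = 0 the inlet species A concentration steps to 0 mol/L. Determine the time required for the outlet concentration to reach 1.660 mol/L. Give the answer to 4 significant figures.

52.93 s

Species balance: V dC/dt = Q(C_in − C) ⇒ τ = V/Q = 51.8095 s.
C(t) = C_in + (C₀ − C_in) e^(−t/τ). Set C = 1.660 and solve for t:
e^(−t/τ) = (C − C_in)/(C₀ − C_in) = (1.660 − 0)/(4.611 − 0) = 0.360009
t = −τ ln(…) = 51.8095 × 1.02163 = 52.9300 s.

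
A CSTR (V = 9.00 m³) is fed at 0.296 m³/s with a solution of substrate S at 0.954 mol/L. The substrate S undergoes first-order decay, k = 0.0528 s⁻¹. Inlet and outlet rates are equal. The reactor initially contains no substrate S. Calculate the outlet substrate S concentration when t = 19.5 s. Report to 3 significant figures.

Accumulation = in − out − consumed: V dC/dt = Q C_in − Q C − k V C.
This is linear with rate a = Q/V + k = 0.085689 s⁻¹.
C_ss = Q C_in/(Q + kV) = 0.36616 mol/L; C(t) = C_ss + (C₀ − C_ss) e^(−a t).
C(19.5) = 0.36616 + (-0.36616)·e^(−0.085689·19.5) = 0.36616 + (-0.36616)·0.18807 = 0.29730 mol/L.

0.297 mol/L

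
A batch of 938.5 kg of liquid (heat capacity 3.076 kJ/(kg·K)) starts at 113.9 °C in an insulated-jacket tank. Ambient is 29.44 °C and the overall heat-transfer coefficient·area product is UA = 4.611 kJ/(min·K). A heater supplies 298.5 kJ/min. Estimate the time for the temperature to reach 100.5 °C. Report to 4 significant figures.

712.2 min

First-law balance (no shaft work): M c_p dT/dt = −UA(T − T_amb) + Q̇.
τ = M c_p/UA = 626.074 min; T_ss = T_amb + Q̇/UA = 29.44 + 298.5/4.611 = 94.1765 °C.
T(t) = T_ss + (T₀ − T_ss)e^(−t/τ); set T = 100.5:
t = −τ ln[(T − T_ss)/(T₀ − T_ss)] = −626.074 · ln(0.320607) = 712.183 min.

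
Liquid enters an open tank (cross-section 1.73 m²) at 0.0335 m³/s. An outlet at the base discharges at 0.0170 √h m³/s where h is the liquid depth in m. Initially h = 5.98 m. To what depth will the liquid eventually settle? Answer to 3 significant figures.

A dh/dt = Q_in − 0.0170 √h. Steady state requires inflow = outflow:
Q_in = 0.0170 √h_ss ⇒ √h_ss = 0.0335/0.0170 = 1.9706.
h_ss = 1.9706² = 3.8832 m. (Since h₀ = 5.98 m > h_ss, the level will fall toward this value.)

3.88 m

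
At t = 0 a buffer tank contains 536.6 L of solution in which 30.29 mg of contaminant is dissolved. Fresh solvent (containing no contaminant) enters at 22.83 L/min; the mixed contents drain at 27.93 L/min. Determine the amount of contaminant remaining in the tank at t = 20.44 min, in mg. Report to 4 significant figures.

Total volume: dV/dt = Q_in − Q_out = -5.10000 L/min, so V(t) = 536.6 − 5.10000 t and V(20.44) = 432.356 L.
Species balance (pure solvent in): dm/dt = −Q_out · m/V(t).
dm/m = −Q_out dt/(V₀ − 5.10000 t); integrating gives ln(m/m₀) = −(Q_out/(Q_in−Q_out)) ln(V/V₀).
m = m₀ (V₀/V)^(Q_out/(Q_in−Q_out)) = 30.29 × (536.6/432.356)^(-5.47647) = 9.28017 mg.

9.280 mg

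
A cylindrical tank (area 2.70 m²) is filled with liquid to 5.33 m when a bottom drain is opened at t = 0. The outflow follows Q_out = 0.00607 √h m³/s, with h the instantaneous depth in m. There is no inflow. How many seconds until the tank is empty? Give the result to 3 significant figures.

With no inflow, A dh/dt = −0.00607 √h.
This is separable: 2 d(√h)/dt = −0.00607/A, so √h = √h₀ − (0.00607/(2A)) t.
Tank is empty when √h = 0: t_empty = 2A√h₀/0.00607.
t_empty = 2·2.70·√5.33/0.00607 = 5.4000·2.3087/0.00607 = 2053.8 s.

2050 s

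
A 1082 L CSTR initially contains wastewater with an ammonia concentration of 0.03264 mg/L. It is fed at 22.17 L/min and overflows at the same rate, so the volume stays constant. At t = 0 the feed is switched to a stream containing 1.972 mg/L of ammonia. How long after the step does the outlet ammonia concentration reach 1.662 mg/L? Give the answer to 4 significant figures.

Accumulation = in − out for the solute gives V dC/dt = Q(C_in − C), so τ = V/Q = 48.8047 min.
C(t) = C_in + (C₀ − C_in) e^(−t/τ). Set C = 1.662 and solve for t:
e^(−t/τ) = (C − C_in)/(C₀ − C_in) = (1.662 − 1.972)/(0.03264 − 1.972) = 0.159847
t = −τ ln(…) = 48.8047 × 1.83354 = 89.4854 min.

89.49 min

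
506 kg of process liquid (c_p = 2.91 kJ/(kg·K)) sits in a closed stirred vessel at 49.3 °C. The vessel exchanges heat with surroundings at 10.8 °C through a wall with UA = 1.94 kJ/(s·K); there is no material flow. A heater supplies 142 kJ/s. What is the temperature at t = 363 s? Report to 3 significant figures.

62.5 °C

M c_p dT/dt = −UA(T − T_amb) + Q̇.
dT/dt = (T_ss − T)/τ with T_ss = T_amb + Q̇/UA = 10.8 + 142/1.94 = 83.996 °C, τ = M c_p/UA = 506·2.91/1.94 = 759.00 s.
Integrating: T(t) = T_ss + (T₀ − T_ss) e^(−t/τ).
T(363) = 83.996 + (-34.696)·0.61986 = 62.489 °C.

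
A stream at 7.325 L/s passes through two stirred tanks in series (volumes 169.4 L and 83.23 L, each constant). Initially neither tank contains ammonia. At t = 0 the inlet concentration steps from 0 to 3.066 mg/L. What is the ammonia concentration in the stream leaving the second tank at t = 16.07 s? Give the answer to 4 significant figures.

0.7774 mg/L

Species balance on tank i: dCᵢ/dt = (Cᵢ₋₁ − Cᵢ)/τᵢ with τᵢ = Vᵢ/Q.
τ₁ = 169.4/7.325 = 23.1263 s; τ₂ = 83.23/7.325 = 11.3625 s.
Solving the cascade with C₁(0)=C₂(0)=0 gives C₂(t) = C_in[1 − (τ₁ e^(−t/τ₁) − τ₂ e^(−t/τ₂))/(τ₁ − τ₂)].
At t = 16.07: e^(−t/τ₁) = 0.499134, e^(−t/τ₂) = 0.243094.
C₂ = 3.066·[1 − (23.1263·0.499134 − 11.3625·0.243094)/(11.7638)] = 3.066·0.253562 = 0.777420 mg/L.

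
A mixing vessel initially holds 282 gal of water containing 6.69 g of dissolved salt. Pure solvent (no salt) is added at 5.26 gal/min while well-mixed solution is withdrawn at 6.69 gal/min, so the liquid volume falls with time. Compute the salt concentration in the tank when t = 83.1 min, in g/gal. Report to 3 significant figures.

0.00317 g/gal

Let m(t) be the amount of salt. Volume: V(t) = V₀ + (Q_in − Q_out) t = 282 − 1.4300 t; V(83.1) = 163.17 gal.
Species balance (pure solvent in): dm/dt = −Q_out · m/V(t).
dm/m = −Q_out dt/(V₀ − 1.4300 t); integrating gives ln(m/m₀) = −(Q_out/(Q_in−Q_out)) ln(V/V₀).
m = m₀ (V₀/V)^(Q_out/(Q_in−Q_out)) = 6.69 × (282/163.17)^(-4.6783) = 0.51734 g.
C = m/V = 0.51734/163.17 = 0.0031706 g/gal.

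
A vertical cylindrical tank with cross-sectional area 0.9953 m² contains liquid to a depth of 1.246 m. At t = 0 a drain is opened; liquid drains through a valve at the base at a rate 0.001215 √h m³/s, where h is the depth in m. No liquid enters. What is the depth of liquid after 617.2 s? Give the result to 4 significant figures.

Volume balance on the tank: A dh/dt = −0.001215 √h.
∫ h^(−1/2) dh = −(0.001215/A) ∫ dt, giving 2√h = 2√h₀ − (0.001215/A) t.
√h = √1.246 − 0.001215·617.2/(2·0.9953) = 1.11624 − 0.376720 = 0.739524.
h = 0.739524² = 0.546896 m.

0.5469 m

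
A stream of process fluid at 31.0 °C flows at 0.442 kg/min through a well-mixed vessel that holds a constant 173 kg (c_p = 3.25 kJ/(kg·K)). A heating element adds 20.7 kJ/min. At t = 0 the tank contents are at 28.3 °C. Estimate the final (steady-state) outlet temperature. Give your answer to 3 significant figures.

Energy balance: M c_p dT/dt = ṁ c_p (T_in − T) + 20.7.
At steady state dT/dt = 0 ⇒ T_ss = T_in + Q̇/(ṁ c_p) = 31.0 + 20.7/(0.442·3.25) = 45.410 °C.

45.4 °C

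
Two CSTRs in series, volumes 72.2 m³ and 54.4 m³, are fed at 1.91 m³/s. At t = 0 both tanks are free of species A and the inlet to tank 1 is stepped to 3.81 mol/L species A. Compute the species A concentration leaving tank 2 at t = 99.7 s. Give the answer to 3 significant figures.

Each tank obeys Vᵢ dCᵢ/dt = Q(Cᵢ₋₁ − Cᵢ), so τᵢ = Vᵢ/Q.
τ₁ = 72.2/1.91 = 37.801 s; τ₂ = 54.4/1.91 = 28.482 s.
Solving the cascade with C₁(0)=C₂(0)=0 gives C₂(t) = C_in[1 − (τ₁ e^(−t/τ₁) − τ₂ e^(−t/τ₂))/(τ₁ − τ₂)].
At t = 99.7: e^(−t/τ₁) = 0.071540, e^(−t/τ₂) = 0.030182.
C₂ = 3.81·[1 − (37.801·0.071540 − 28.482·0.030182)/(9.3194)] = 3.81·0.80206 = 3.0559 mol/L.

3.06 mol/L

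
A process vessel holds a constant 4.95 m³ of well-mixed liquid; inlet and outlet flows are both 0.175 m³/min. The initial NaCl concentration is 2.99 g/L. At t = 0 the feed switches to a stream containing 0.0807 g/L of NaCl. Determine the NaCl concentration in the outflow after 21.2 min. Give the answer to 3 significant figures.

1.46 g/L

Unsteady species balance (constant V, well mixed): V dC/dt = Q(C_in − C).
Time constant τ = V/Q = 4.95/0.175 = 28.286 min.
This is linear first-order; C(t) = C_in + (C₀ − C_in) e^(−t/τ).
C(21.2) = 0.0807 + (2.99 − 0.0807)·e^(−21.2/28.286) = 0.0807 + (2.9093)·0.47261 = 1.4557 g/L.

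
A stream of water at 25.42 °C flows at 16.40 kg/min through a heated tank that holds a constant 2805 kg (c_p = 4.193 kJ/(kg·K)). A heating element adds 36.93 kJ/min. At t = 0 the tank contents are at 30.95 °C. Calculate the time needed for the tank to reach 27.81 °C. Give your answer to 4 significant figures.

169.5 min

Unsteady energy balance on the tank contents: M c_p dT/dt = ṁ c_p (T_in − T) + 36.93.
τ = M/ṁ = 171.037 min; T_ss = T_in + Q̇/(ṁ c_p) = 25.9570 °C.
T(t) = T_ss + (T₀ − T_ss) e^(−t/τ). Set T = 27.81:
e^(−t/τ) = (27.81 − 25.9570)/(30.95 − 25.9570) = 0.371114
t = −171.037 · ln(0.371114) = 169.539 min.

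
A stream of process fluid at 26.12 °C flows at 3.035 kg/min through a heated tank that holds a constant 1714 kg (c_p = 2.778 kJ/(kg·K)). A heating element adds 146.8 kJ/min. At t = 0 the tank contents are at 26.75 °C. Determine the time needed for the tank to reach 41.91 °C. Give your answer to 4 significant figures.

1320 min

First-law balance (no shaft work): M c_p dT/dt = ṁ c_p (T_in − T) + 146.8.
τ = M/ṁ = 564.745 min; T_ss = T_in + Q̇/(ṁ c_p) = 43.5315 °C.
T(t) = T_ss + (T₀ − T_ss) e^(−t/τ). Set T = 41.91:
e^(−t/τ) = (41.91 − 43.5315)/(26.75 − 43.5315) = 0.0966220
t = −564.745 · ln(0.0966220) = 1319.78 min.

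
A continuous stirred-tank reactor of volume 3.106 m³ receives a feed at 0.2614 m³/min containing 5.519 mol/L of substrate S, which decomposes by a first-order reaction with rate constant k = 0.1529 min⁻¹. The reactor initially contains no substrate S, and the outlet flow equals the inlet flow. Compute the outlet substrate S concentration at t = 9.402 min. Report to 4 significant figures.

Species balance: V dC/dt = Q C_in − Q C − k V C.
dC/dt = (Q/V) C_in − (Q/V + k) C; effective rate a = Q/V + k = 0.0841597 + 0.1529 = 0.237060 min⁻¹.
C_ss = Q C_in/(Q + kV) = 1.95933 mol/L; C(t) = C_ss + (C₀ − C_ss) e^(−a t).
C(9.402) = 1.95933 + (-1.95933)·e^(−0.237060·9.402) = 1.95933 + (-1.95933)·0.107654 = 1.74840 mol/L.

1.748 mol/L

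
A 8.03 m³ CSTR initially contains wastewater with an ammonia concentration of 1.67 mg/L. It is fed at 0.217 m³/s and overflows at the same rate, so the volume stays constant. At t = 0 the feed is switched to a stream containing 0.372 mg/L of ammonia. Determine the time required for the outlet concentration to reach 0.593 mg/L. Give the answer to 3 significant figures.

Species balance: V dC/dt = Q(C_in − C) ⇒ τ = V/Q = 37.005 s.
C(t) = C_in + (C₀ − C_in) e^(−t/τ). Set C = 0.593 and solve for t:
e^(−t/τ) = (C − C_in)/(C₀ − C_in) = (0.593 − 0.372)/(1.67 − 0.372) = 0.17026
t = −τ ln(…) = 37.005 × 1.7704 = 65.514 s.

65.5 s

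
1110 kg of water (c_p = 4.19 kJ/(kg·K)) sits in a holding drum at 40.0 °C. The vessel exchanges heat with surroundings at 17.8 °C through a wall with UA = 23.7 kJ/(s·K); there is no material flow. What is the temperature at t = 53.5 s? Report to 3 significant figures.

34.7 °C

Energy balance: M c_p dT/dt = −UA(T − T_amb).
dT/dt = (T_ss − T)/τ with T_ss = T_amb = 17.800 °C, τ = M c_p/UA = 1110·4.19/23.7 = 196.24 s.
This is linear first-order; T(t) = T_ss + (T₀ − T_ss) e^(−t/τ).
T(53.5) = 17.800 + (22.200)·0.76138 = 34.703 °C.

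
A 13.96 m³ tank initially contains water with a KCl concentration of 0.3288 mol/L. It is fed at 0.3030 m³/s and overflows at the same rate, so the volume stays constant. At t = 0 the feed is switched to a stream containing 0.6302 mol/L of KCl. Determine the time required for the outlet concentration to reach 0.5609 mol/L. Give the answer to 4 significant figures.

Mass balance on the solute (V constant): V dC/dt = Q(C_in − C), so τ = V/Q = 46.0726 s.
C(t) = C_in + (C₀ − C_in) e^(−t/τ). Set C = 0.5609 and solve for t:
e^(−t/τ) = (C − C_in)/(C₀ − C_in) = (0.5609 − 0.6302)/(0.3288 − 0.6302) = 0.229927
t = −τ ln(…) = 46.0726 × 1.46999 = 67.7264 s.

67.73 s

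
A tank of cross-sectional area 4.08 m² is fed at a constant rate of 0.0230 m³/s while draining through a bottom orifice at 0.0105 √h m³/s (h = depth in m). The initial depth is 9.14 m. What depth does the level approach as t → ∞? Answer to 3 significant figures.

4.80 m

Level balance: A dh/dt = 0.0230 − 0.0105 √h. Setting dh/dt = 0:
Q_in = 0.0105 √h_ss ⇒ √h_ss = 0.0230/0.0105 = 2.1905.
h_ss = 2.1905² = 4.7982 m. (Since h₀ = 9.14 m > h_ss, the level will fall toward this value.)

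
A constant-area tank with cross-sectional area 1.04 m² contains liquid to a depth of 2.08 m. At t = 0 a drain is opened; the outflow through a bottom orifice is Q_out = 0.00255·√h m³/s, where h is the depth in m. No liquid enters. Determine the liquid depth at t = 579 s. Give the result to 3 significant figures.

Unsteady balance on liquid volume: A dh/dt = −0.00255 √h.
∫ h^(−1/2) dh = −(0.00255/A) ∫ dt, giving 2√h = 2√h₀ − (0.00255/A) t.
√h = √2.08 − 0.00255·579/(2·1.04) = 1.4422 − 0.70983 = 0.73239.
h = 0.73239² = 0.53639 m.

0.536 m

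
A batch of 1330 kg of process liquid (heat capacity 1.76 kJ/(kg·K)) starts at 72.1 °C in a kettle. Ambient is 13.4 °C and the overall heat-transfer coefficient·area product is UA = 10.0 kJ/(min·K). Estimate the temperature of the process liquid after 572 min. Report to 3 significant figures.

18.5 °C

Lumped-capacitance energy balance: M c_p dT/dt = UA(T_amb − T).
dT/dt = (T_ss − T)/τ with T_ss = T_amb = 13.400 °C, τ = M c_p/UA = 1330·1.76/10.0 = 234.08 min.
Integrating: T(t) = T_ss + (T₀ − T_ss) e^(−t/τ).
T(572) = 13.400 + (58.700)·0.086847 = 18.498 °C.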